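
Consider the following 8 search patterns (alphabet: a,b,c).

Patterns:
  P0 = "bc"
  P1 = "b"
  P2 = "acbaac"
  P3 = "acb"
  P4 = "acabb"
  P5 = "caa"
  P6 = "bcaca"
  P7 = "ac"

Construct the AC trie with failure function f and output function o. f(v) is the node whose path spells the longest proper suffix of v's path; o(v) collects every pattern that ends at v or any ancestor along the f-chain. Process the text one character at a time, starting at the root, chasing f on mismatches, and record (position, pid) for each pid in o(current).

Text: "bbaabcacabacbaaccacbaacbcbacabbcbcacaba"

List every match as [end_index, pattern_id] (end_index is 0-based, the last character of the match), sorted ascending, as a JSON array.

Construct AC machine:
Trie nodes:
  0='ε' goto a→3 b→1 c→12
  1='b' goto c→2  [P1 ends]
  2='bc' goto a→15  [P0 ends]
  3='a' goto c→4
  4='ac' goto a→9 b→5  [P7 ends]
  5='acb' goto a→6  [P3 ends]
  6='acba' goto a→7
  7='acbaa' goto c→8
  8='acbaac' goto ·  [P2 ends]
  9='aca' goto b→10
  10='acab' goto b→11
  11='acabb' goto ·  [P4 ends]
  12='c' goto a→13
  13='ca' goto a→14
  14='caa' goto ·  [P5 ends]
  15='bca' goto c→16
  16='bcac' goto a→17
  17='bcaca' goto ·  [P6 ends]

Failure links (BFS by depth):
  fail(1) 'b': from fail(0)=0 chase 'b': 0 ⇒ 0;  out={1}∪out(0)={1}
  fail(3) 'a': from fail(0)=0 chase 'a': 0 ⇒ 0;  out=∅∪out(0)=∅
  fail(12) 'c': from fail(0)=0 chase 'c': 0 ⇒ 0;  out=∅∪out(0)=∅
  fail(2) 'bc': from fail(1)=0 chase 'c': 0 ⇒ 12;  out={0}∪out(12)={0}
  fail(4) 'ac': from fail(3)=0 chase 'c': 0 ⇒ 12;  out={7}∪out(12)={7}
  fail(13) 'ca': from fail(12)=0 chase 'a': 0 ⇒ 3;  out=∅∪out(3)=∅
  fail(5) 'acb': from fail(4)=12 chase 'b': 12→0 ⇒ 1;  out={3}∪out(1)={1,3}
  fail(9) 'aca': from fail(4)=12 chase 'a': 12 ⇒ 13;  out=∅∪out(13)=∅
  fail(14) 'caa': from fail(13)=3 chase 'a': 3→0 ⇒ 3;  out={5}∪out(3)={5}
  fail(15) 'bca': from fail(2)=12 chase 'a': 12 ⇒ 13;  out=∅∪out(13)=∅
  fail(6) 'acba': from fail(5)=1 chase 'a': 1→0 ⇒ 3;  out=∅∪out(3)=∅
  fail(10) 'acab': from fail(9)=13 chase 'b': 13→3→0 ⇒ 1;  out=∅∪out(1)={1}
  fail(16) 'bcac': from fail(15)=13 chase 'c': 13→3 ⇒ 4;  out=∅∪out(4)={7}
  fail(7) 'acbaa': from fail(6)=3 chase 'a': 3→0 ⇒ 3;  out=∅∪out(3)=∅
  fail(11) 'acabb': from fail(10)=1 chase 'b': 1→0 ⇒ 1;  out={4}∪out(1)={1,4}
  fail(17) 'bcaca': from fail(16)=4 chase 'a': 4 ⇒ 9;  out={6}∪out(9)={6}
  fail(8) 'acbaac': from fail(7)=3 chase 'c': 3 ⇒ 4;  out={2}∪out(4)={2,7}

Scan:
pos 0 'b': at 1  → match P1@[0:0]
pos 1 'b': at 1 ·f  → match P1@[1:1]
pos 2 'a': at 3 ·f
pos 3 'a': at 3 ·f
pos 4 'b': at 1 ·f  → match P1@[4:4]
pos 5 'c': at 2  → match P0@[4:5]
pos 6 'a': at 15
pos 7 'c': at 16  → match P7@[6:7]
pos 8 'a': at 17  → match P6@[4:8]
pos 9 'b': at 10 ·f  → match P1@[9:9]
pos 10 'a': at 3 ·f
pos 11 'c': at 4  → match P7@[10:11]
pos 12 'b': at 5  → match P1@[12:12],P3@[10:12]
pos 13 'a': at 6
pos 14 'a': at 7
pos 15 'c': at 8  → match P2@[10:15],P7@[14:15]
pos 16 'c': at 12 ·f
pos 17 'a': at 13
pos 18 'c': at 4 ·f  → match P7@[17:18]
pos 19 'b': at 5  → match P1@[19:19],P3@[17:19]
pos 20 'a': at 6
pos 21 'a': at 7
pos 22 'c': at 8  → match P2@[17:22],P7@[21:22]
pos 23 'b': at 5 ·f  → match P1@[23:23],P3@[21:23]
pos 24 'c': at 2 ·f  → match P0@[23:24]
pos 25 'b': at 1 ·f  → match P1@[25:25]
pos 26 'a': at 3 ·f
pos 27 'c': at 4  → match P7@[26:27]
pos 28 'a': at 9
pos 29 'b': at 10  → match P1@[29:29]
pos 30 'b': at 11  → match P1@[30:30],P4@[26:30]
pos 31 'c': at 2 ·f  → match P0@[30:31]
pos 32 'b': at 1 ·f  → match P1@[32:32]
pos 33 'c': at 2  → match P0@[32:33]
pos 34 'a': at 15
pos 35 'c': at 16  → match P7@[34:35]
pos 36 'a': at 17  → match P6@[32:36]
pos 37 'b': at 10 ·f  → match P1@[37:37]
pos 38 'a': at 3 ·f

Result: [[0,1],[1,1],[4,1],[5,0],[7,7],[8,6],[9,1],[11,7],[12,1],[12,3],[15,2],[15,7],[18,7],[19,1],[19,3],[22,2],[22,7],[23,1],[23,3],[24,0],[25,1],[27,7],[29,1],[30,1],[30,4],[31,0],[32,1],[33,0],[35,7],[36,6],[37,1]]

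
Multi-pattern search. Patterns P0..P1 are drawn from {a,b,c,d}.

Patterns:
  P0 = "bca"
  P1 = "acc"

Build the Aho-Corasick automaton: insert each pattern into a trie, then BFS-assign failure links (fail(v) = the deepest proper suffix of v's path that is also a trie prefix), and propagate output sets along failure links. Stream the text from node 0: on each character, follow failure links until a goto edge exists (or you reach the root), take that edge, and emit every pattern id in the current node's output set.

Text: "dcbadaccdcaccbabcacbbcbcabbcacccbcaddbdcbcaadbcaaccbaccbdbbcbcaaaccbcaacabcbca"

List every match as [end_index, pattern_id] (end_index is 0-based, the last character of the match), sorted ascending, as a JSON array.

Build:
Trie (insert patterns):
  0='ε' goto a→4 b→1
  1='b' goto c→2
  2='bc' goto a→3
  3='bca' goto ·  ←P0
  4='a' goto c→5
  5='ac' goto c→6
  6='acc' goto ·  ←P1

Failure links (BFS by depth):
  n1('b'): parent n0 fail=0; on 'b' 0 → fail=0;  out ∅∪∅=∅
  n4('a'): parent n0 fail=0; on 'a' 0 → fail=0;  out ∅∪∅=∅
  n2('bc'): parent n1 fail=0; on 'c' 0 → fail=0;  out ∅∪∅=∅
  n5('ac'): parent n4 fail=0; on 'c' 0 → fail=0;  out ∅∪∅=∅
  n3('bca'): parent n2 fail=0; on 'a' 0 → fail=4;  out {0}∪∅={0}
  n6('acc'): parent n5 fail=0; on 'c' 0 → fail=0;  out {1}∪∅={1}

Text stream:
pos 0 'd': at 0
pos 1 'c': at 0
pos 2 'b': at 1
pos 3 'a': at 4 ·f
pos 4 'd': at 0 ·f
pos 5 'a': at 4
pos 6 'c': at 5
pos 7 'c': at 6  ** P1@[5:7]
pos 8 'd': at 0 ·f
pos 9 'c': at 0
pos 10 'a': at 4
pos 11 'c': at 5
pos 12 'c': at 6  ** P1@[10:12]
pos 13 'b': at 1 ·f
pos 14 'a': at 4 ·f
pos 15 'b': at 1 ·f
pos 16 'c': at 2
pos 17 'a': at 3  ** P0@[15:17]
pos 18 'c': at 5 ·f
pos 19 'b': at 1 ·f
pos 20 'b': at 1 ·f
pos 21 'c': at 2
pos 22 'b': at 1 ·f
pos 23 'c': at 2
pos 24 'a': at 3  ** P0@[22:24]
pos 25 'b': at 1 ·f
pos 26 'b': at 1 ·f
pos 27 'c': at 2
pos 28 'a': at 3  ** P0@[26:28]
pos 29 'c': at 5 ·f
pos 30 'c': at 6  ** P1@[28:30]
pos 31 'c': at 0 ·f
pos 32 'b': at 1
pos 33 'c': at 2
pos 34 'a': at 3  ** P0@[32:34]
pos 35 'd': at 0 ·f
pos 36 'd': at 0
pos 37 'b': at 1
pos 38 'd': at 0 ·f
pos 39 'c': at 0
pos 40 'b': at 1
pos 41 'c': at 2
pos 42 'a': at 3  ** P0@[40:42]
pos 43 'a': at 4 ·f
pos 44 'd': at 0 ·f
pos 45 'b': at 1
pos 46 'c': at 2
pos 47 'a': at 3  ** P0@[45:47]
pos 48 'a': at 4 ·f
pos 49 'c': at 5
pos 50 'c': at 6  ** P1@[48:50]
pos 51 'b': at 1 ·f
pos 52 'a': at 4 ·f
pos 53 'c': at 5
pos 54 'c': at 6  ** P1@[52:54]
pos 55 'b': at 1 ·f
pos 56 'd': at 0 ·f
pos 57 'b': at 1
pos 58 'b': at 1 ·f
pos 59 'c': at 2
pos 60 'b': at 1 ·f
pos 61 'c': at 2
pos 62 'a': at 3  ** P0@[60:62]
pos 63 'a': at 4 ·f
pos 64 'a': at 4 ·f
pos 65 'c': at 5
pos 66 'c': at 6  ** P1@[64:66]
pos 67 'b': at 1 ·f
pos 68 'c': at 2
pos 69 'a': at 3  ** P0@[67:69]
pos 70 'a': at 4 ·f
pos 71 'c': at 5
pos 72 'a': at 4 ·f
pos 73 'b': at 1 ·f
pos 74 'c': at 2
pos 75 'b': at 1 ·f
pos 76 'c': at 2
pos 77 'a': at 3  ** P0@[75:77]

Result: [[7,1],[12,1],[17,0],[24,0],[28,0],[30,1],[34,0],[42,0],[47,0],[50,1],[54,1],[62,0],[66,1],[69,0],[77,0]]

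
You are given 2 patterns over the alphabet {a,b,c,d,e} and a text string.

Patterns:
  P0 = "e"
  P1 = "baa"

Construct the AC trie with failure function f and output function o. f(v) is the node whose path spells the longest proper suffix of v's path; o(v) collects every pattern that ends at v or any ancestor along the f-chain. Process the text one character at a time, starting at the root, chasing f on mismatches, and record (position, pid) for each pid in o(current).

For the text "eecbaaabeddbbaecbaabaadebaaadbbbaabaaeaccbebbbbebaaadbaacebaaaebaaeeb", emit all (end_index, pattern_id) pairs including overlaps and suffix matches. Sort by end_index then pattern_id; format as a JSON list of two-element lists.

Construct AC machine:
Trie nodes:
  n0 'ε': b→2 e→1
  n1 'e': ·  [P0 ends]
  n2 'b': a→3
  n3 'ba': a→4
  n4 'baa': ·  [P1 ends]

BFS fail/out derivation:
  n1('e'): parent n0 fail=0; on 'e' 0 → fail=0;  out {0}∪∅={0}
  n2('b'): parent n0 fail=0; on 'b' 0 → fail=0;  out ∅∪∅=∅
  n3('ba'): parent n2 fail=0; on 'a' 0 → fail=0;  out ∅∪∅=∅
  n4('baa'): parent n3 fail=0; on 'a' 0 → fail=0;  out {1}∪∅={1}

Text stream:
[0] read 'e'  n0⇒n1  emit P0@[0:0]
[1] read 'e'  n1⇒n1 (fail-walked)  emit P0@[1:1]
[2] read 'c'  n1⇒n0 (fail-walked)
[3] read 'b'  n0⇒n2
[4] read 'a'  n2⇒n3
[5] read 'a'  n3⇒n4  emit P1@[3:5]
[6] read 'a'  n4⇒n0 (fail-walked)
[7] read 'b'  n0⇒n2
[8] read 'e'  n2⇒n1 (fail-walked)  emit P0@[8:8]
[9] read 'd'  n1⇒n0 (fail-walked)
[10] read 'd'  n0⇒n0
[11] read 'b'  n0⇒n2
[12] read 'b'  n2⇒n2 (fail-walked)
[13] read 'a'  n2⇒n3
[14] read 'e'  n3⇒n1 (fail-walked)  emit P0@[14:14]
[15] read 'c'  n1⇒n0 (fail-walked)
[16] read 'b'  n0⇒n2
[17] read 'a'  n2⇒n3
[18] read 'a'  n3⇒n4  emit P1@[16:18]
[19] read 'b'  n4⇒n2 (fail-walked)
[20] read 'a'  n2⇒n3
[21] read 'a'  n3⇒n4  emit P1@[19:21]
[22] read 'd'  n4⇒n0 (fail-walked)
[23] read 'e'  n0⇒n1  emit P0@[23:23]
[24] read 'b'  n1⇒n2 (fail-walked)
[25] read 'a'  n2⇒n3
[26] read 'a'  n3⇒n4  emit P1@[24:26]
[27] read 'a'  n4⇒n0 (fail-walked)
[28] read 'd'  n0⇒n0
[29] read 'b'  n0⇒n2
[30] read 'b'  n2⇒n2 (fail-walked)
[31] read 'b'  n2⇒n2 (fail-walked)
[32] read 'a'  n2⇒n3
[33] read 'a'  n3⇒n4  emit P1@[31:33]
[34] read 'b'  n4⇒n2 (fail-walked)
[35] read 'a'  n2⇒n3
[36] read 'a'  n3⇒n4  emit P1@[34:36]
[37] read 'e'  n4⇒n1 (fail-walked)  emit P0@[37:37]
[38] read 'a'  n1⇒n0 (fail-walked)
[39] read 'c'  n0⇒n0
[40] read 'c'  n0⇒n0
[41] read 'b'  n0⇒n2
[42] read 'e'  n2⇒n1 (fail-walked)  emit P0@[42:42]
[43] read 'b'  n1⇒n2 (fail-walked)
[44] read 'b'  n2⇒n2 (fail-walked)
[45] read 'b'  n2⇒n2 (fail-walked)
[46] read 'b'  n2⇒n2 (fail-walked)
[47] read 'e'  n2⇒n1 (fail-walked)  emit P0@[47:47]
[48] read 'b'  n1⇒n2 (fail-walked)
[49] read 'a'  n2⇒n3
[50] read 'a'  n3⇒n4  emit P1@[48:50]
[51] read 'a'  n4⇒n0 (fail-walked)
[52] read 'd'  n0⇒n0
[53] read 'b'  n0⇒n2
[54] read 'a'  n2⇒n3
[55] read 'a'  n3⇒n4  emit P1@[53:55]
[56] read 'c'  n4⇒n0 (fail-walked)
[57] read 'e'  n0⇒n1  emit P0@[57:57]
[58] read 'b'  n1⇒n2 (fail-walked)
[59] read 'a'  n2⇒n3
[60] read 'a'  n3⇒n4  emit P1@[58:60]
[61] read 'a'  n4⇒n0 (fail-walked)
[62] read 'e'  n0⇒n1  emit P0@[62:62]
[63] read 'b'  n1⇒n2 (fail-walked)
[64] read 'a'  n2⇒n3
[65] read 'a'  n3⇒n4  emit P1@[63:65]
[66] read 'e'  n4⇒n1 (fail-walked)  emit P0@[66:66]
[67] read 'e'  n1⇒n1 (fail-walked)  emit P0@[67:67]
[68] read 'b'  n1⇒n2 (fail-walked)

Result: [[0,0],[1,0],[5,1],[8,0],[14,0],[18,1],[21,1],[23,0],[26,1],[33,1],[36,1],[37,0],[42,0],[47,0],[50,1],[55,1],[57,0],[60,1],[62,0],[65,1],[66,0],[67,0]]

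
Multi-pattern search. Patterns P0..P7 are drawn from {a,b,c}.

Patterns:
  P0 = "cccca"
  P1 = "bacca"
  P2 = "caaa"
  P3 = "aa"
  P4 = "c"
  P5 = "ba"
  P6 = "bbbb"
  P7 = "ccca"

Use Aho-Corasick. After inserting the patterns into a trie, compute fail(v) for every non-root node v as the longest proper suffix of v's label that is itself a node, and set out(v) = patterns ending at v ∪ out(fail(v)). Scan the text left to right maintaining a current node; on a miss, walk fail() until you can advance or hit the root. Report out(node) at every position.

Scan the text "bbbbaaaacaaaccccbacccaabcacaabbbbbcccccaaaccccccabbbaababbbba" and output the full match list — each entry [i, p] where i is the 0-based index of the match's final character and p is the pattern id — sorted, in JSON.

Build:
Trie (insert patterns):
  0='ε' goto a→14 b→6 c→1
  1='c' goto a→11 c→2  [P4 ends]
  2='cc' goto c→3
  3='ccc' goto a→19 c→4
  4='cccc' goto a→5
  5='cccca' goto ·  [P0 ends]
  6='b' goto a→7 b→16
  7='ba' goto c→8  [P5 ends]
  8='bac' goto c→9
  9='bacc' goto a→10
  10='bacca' goto ·  [P1 ends]
  11='ca' goto a→12
  12='caa' goto a→13
  13='caaa' goto ·  [P2 ends]
  14='a' goto a→15
  15='aa' goto ·  [P3 ends]
  16='bb' goto b→17
  17='bbb' goto b→18
  18='bbbb' goto ·  [P6 ends]
  19='ccca' goto ·  [P7 ends]

Failure links (BFS by depth):
  fail(1) 'c': from fail(0)=0 chase 'c': 0 ⇒ 0;  out={4}∪out(0)={4}
  fail(6) 'b': from fail(0)=0 chase 'b': 0 ⇒ 0;  out=∅∪out(0)=∅
  fail(14) 'a': from fail(0)=0 chase 'a': 0 ⇒ 0;  out=∅∪out(0)=∅
  fail(2) 'cc': from fail(1)=0 chase 'c': 0 ⇒ 1;  out=∅∪out(1)={4}
  fail(7) 'ba': from fail(6)=0 chase 'a': 0 ⇒ 14;  out={5}∪out(14)={5}
  fail(11) 'ca': from fail(1)=0 chase 'a': 0 ⇒ 14;  out=∅∪out(14)=∅
  fail(15) 'aa': from fail(14)=0 chase 'a': 0 ⇒ 14;  out={3}∪out(14)={3}
  fail(16) 'bb': from fail(6)=0 chase 'b': 0 ⇒ 6;  out=∅∪out(6)=∅
  fail(3) 'ccc': from fail(2)=1 chase 'c': 1 ⇒ 2;  out=∅∪out(2)={4}
  fail(8) 'bac': from fail(7)=14 chase 'c': 14→0 ⇒ 1;  out=∅∪out(1)={4}
  fail(12) 'caa': from fail(11)=14 chase 'a': 14 ⇒ 15;  out=∅∪out(15)={3}
  fail(17) 'bbb': from fail(16)=6 chase 'b': 6 ⇒ 16;  out=∅∪out(16)=∅
  fail(4) 'cccc': from fail(3)=2 chase 'c': 2 ⇒ 3;  out=∅∪out(3)={4}
  fail(9) 'bacc': from fail(8)=1 chase 'c': 1 ⇒ 2;  out=∅∪out(2)={4}
  fail(13) 'caaa': from fail(12)=15 chase 'a': 15→14 ⇒ 15;  out={2}∪out(15)={2,3}
  fail(18) 'bbbb': from fail(17)=16 chase 'b': 16 ⇒ 17;  out={6}∪out(17)={6}
  fail(19) 'ccca': from fail(3)=2 chase 'a': 2→1 ⇒ 11;  out={7}∪out(11)={7}
  fail(5) 'cccca': from fail(4)=3 chase 'a': 3 ⇒ 19;  out={0}∪out(19)={0,7}
  fail(10) 'bacca': from fail(9)=2 chase 'a': 2→1 ⇒ 11;  out={1}∪out(11)={1}

Run:
i=0 'b': node 0→6
i=1 'b': node 6→16
i=2 'b': node 16→17
i=3 'b': node 17→18  → match P6@[0:3]
i=4 'a': node 18→7 ·f  → match P5@[3:4]
i=5 'a': node 7→15 ·f  → match P3@[4:5]
i=6 'a': node 15→15 ·f  → match P3@[5:6]
i=7 'a': node 15→15 ·f  → match P3@[6:7]
i=8 'c': node 15→1 ·f  → match P4@[8:8]
i=9 'a': node 1→11
i=10 'a': node 11→12  → match P3@[9:10]
i=11 'a': node 12→13  → match P2@[8:11],P3@[10:11]
i=12 'c': node 13→1 ·f  → match P4@[12:12]
i=13 'c': node 1→2  → match P4@[13:13]
i=14 'c': node 2→3  → match P4@[14:14]
i=15 'c': node 3→4  → match P4@[15:15]
i=16 'b': node 4→6 ·f
i=17 'a': node 6→7  → match P5@[16:17]
i=18 'c': node 7→8  → match P4@[18:18]
i=19 'c': node 8→9  → match P4@[19:19]
i=20 'c': node 9→3 ·f  → match P4@[20:20]
i=21 'a': node 3→19  → match P7@[18:21]
i=22 'a': node 19→12 ·f  → match P3@[21:22]
i=23 'b': node 12→6 ·f
i=24 'c': node 6→1 ·f  → match P4@[24:24]
i=25 'a': node 1→11
i=26 'c': node 11→1 ·f  → match P4@[26:26]
i=27 'a': node 1→11
i=28 'a': node 11→12  → match P3@[27:28]
i=29 'b': node 12→6 ·f
i=30 'b': node 6→16
i=31 'b': node 16→17
i=32 'b': node 17→18  → match P6@[29:32]
i=33 'b': node 18→18 ·f  → match P6@[30:33]
i=34 'c': node 18→1 ·f  → match P4@[34:34]
i=35 'c': node 1→2  → match P4@[35:35]
i=36 'c': node 2→3  → match P4@[36:36]
i=37 'c': node 3→4  → match P4@[37:37]
i=38 'c': node 4→4 ·f  → match P4@[38:38]
i=39 'a': node 4→5  → match P0@[35:39],P7@[36:39]
i=40 'a': node 5→12 ·f  → match P3@[39:40]
i=41 'a': node 12→13  → match P2@[38:41],P3@[40:41]
i=42 'c': node 13→1 ·f  → match P4@[42:42]
i=43 'c': node 1→2  → match P4@[43:43]
i=44 'c': node 2→3  → match P4@[44:44]
i=45 'c': node 3→4  → match P4@[45:45]
i=46 'c': node 4→4 ·f  → match P4@[46:46]
i=47 'c': node 4→4 ·f  → match P4@[47:47]
i=48 'a': node 4→5  → match P0@[44:48],P7@[45:48]
i=49 'b': node 5→6 ·f
i=50 'b': node 6→16
i=51 'b': node 16→17
i=52 'a': node 17→7 ·f  → match P5@[51:52]
i=53 'a': node 7→15 ·f  → match P3@[52:53]
i=54 'b': node 15→6 ·f
i=55 'a': node 6→7  → match P5@[54:55]
i=56 'b': node 7→6 ·f
i=57 'b': node 6→16
i=58 'b': node 16→17
i=59 'b': node 17→18  → match P6@[56:59]
i=60 'a': node 18→7 ·f  → match P5@[59:60]

Result: [[3,6],[4,5],[5,3],[6,3],[7,3],[8,4],[10,3],[11,2],[11,3],[12,4],[13,4],[14,4],[15,4],[17,5],[18,4],[19,4],[20,4],[21,7],[22,3],[24,4],[26,4],[28,3],[32,6],[33,6],[34,4],[35,4],[36,4],[37,4],[38,4],[39,0],[39,7],[40,3],[41,2],[41,3],[42,4],[43,4],[44,4],[45,4],[46,4],[47,4],[48,0],[48,7],[52,5],[53,3],[55,5],[59,6],[60,5]]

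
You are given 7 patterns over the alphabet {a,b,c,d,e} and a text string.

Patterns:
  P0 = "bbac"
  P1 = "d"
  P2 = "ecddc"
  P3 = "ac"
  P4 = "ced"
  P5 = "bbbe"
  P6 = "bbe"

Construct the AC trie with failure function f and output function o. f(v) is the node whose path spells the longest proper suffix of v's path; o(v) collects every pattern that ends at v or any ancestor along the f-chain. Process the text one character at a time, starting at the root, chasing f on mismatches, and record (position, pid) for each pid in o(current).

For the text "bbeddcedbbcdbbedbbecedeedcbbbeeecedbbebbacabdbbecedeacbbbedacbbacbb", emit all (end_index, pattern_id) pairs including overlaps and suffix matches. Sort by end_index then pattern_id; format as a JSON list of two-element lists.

Construct AC machine:
Trie (insert patterns):
  n0 'ε': a→11 b→1 c→13 d→5 e→6
  n1 'b': b→2
  n2 'bb': a→3 b→16 e→18
  n3 'bba': c→4
  n4 'bbac': ·  [P0 ends]
  n5 'd': ·  [P1 ends]
  n6 'e': c→7
  n7 'ec': d→8
  n8 'ecd': d→9
  n9 'ecdd': c→10
  n10 'ecddc': ·  [P2 ends]
  n11 'a': c→12
  n12 'ac': ·  [P3 ends]
  n13 'c': e→14
  n14 'ce': d→15
  n15 'ced': ·  [P4 ends]
  n16 'bbb': e→17
  n17 'bbbe': ·  [P5 ends]
  n18 'bbe': ·  [P6 ends]

Failure links (BFS by depth):
  fail(1) 'b': from fail(0)=0 chase 'b': 0 ⇒ 0;  out=∅∪out(0)=∅
  fail(5) 'd': from fail(0)=0 chase 'd': 0 ⇒ 0;  out={1}∪out(0)={1}
  fail(6) 'e': from fail(0)=0 chase 'e': 0 ⇒ 0;  out=∅∪out(0)=∅
  fail(11) 'a': from fail(0)=0 chase 'a': 0 ⇒ 0;  out=∅∪out(0)=∅
  fail(13) 'c': from fail(0)=0 chase 'c': 0 ⇒ 0;  out=∅∪out(0)=∅
  fail(2) 'bb': from fail(1)=0 chase 'b': 0 ⇒ 1;  out=∅∪out(1)=∅
  fail(7) 'ec': from fail(6)=0 chase 'c': 0 ⇒ 13;  out=∅∪out(13)=∅
  fail(12) 'ac': from fail(11)=0 chase 'c': 0 ⇒ 13;  out={3}∪out(13)={3}
  fail(14) 'ce': from fail(13)=0 chase 'e': 0 ⇒ 6;  out=∅∪out(6)=∅
  fail(3) 'bba': from fail(2)=1 chase 'a': 1→0 ⇒ 11;  out=∅∪out(11)=∅
  fail(8) 'ecd': from fail(7)=13 chase 'd': 13→0 ⇒ 5;  out=∅∪out(5)={1}
  fail(15) 'ced': from fail(14)=6 chase 'd': 6→0 ⇒ 5;  out={4}∪out(5)={1,4}
  fail(16) 'bbb': from fail(2)=1 chase 'b': 1 ⇒ 2;  out=∅∪out(2)=∅
  fail(18) 'bbe': from fail(2)=1 chase 'e': 1→0 ⇒ 6;  out={6}∪out(6)={6}
  fail(4) 'bbac': from fail(3)=11 chase 'c': 11 ⇒ 12;  out={0}∪out(12)={0,3}
  fail(9) 'ecdd': from fail(8)=5 chase 'd': 5→0 ⇒ 5;  out=∅∪out(5)={1}
  fail(17) 'bbbe': from fail(16)=2 chase 'e': 2 ⇒ 18;  out={5}∪out(18)={5,6}
  fail(10) 'ecddc': from fail(9)=5 chase 'c': 5→0 ⇒ 13;  out={2}∪out(13)={2}

Scan:
[0] read 'b'  n0⇒n1
[1] read 'b'  n1⇒n2
[2] read 'e'  n2⇒n18  ** P6@[0:2]
[3] read 'd'  n18⇒n5 (via fail)  ** P1@[3:3]
[4] read 'd'  n5⇒n5 (via fail)  ** P1@[4:4]
[5] read 'c'  n5⇒n13 (via fail)
[6] read 'e'  n13⇒n14
[7] read 'd'  n14⇒n15  ** P1@[7:7],P4@[5:7]
[8] read 'b'  n15⇒n1 (via fail)
[9] read 'b'  n1⇒n2
[10] read 'c'  n2⇒n13 (via fail)
[11] read 'd'  n13⇒n5 (via fail)  ** P1@[11:11]
[12] read 'b'  n5⇒n1 (via fail)
[13] read 'b'  n1⇒n2
[14] read 'e'  n2⇒n18  ** P6@[12:14]
[15] read 'd'  n18⇒n5 (via fail)  ** P1@[15:15]
[16] read 'b'  n5⇒n1 (via fail)
[17] read 'b'  n1⇒n2
[18] read 'e'  n2⇒n18  ** P6@[16:18]
[19] read 'c'  n18⇒n7 (via fail)
[20] read 'e'  n7⇒n14 (via fail)
[21] read 'd'  n14⇒n15  ** P1@[21:21],P4@[19:21]
[22] read 'e'  n15⇒n6 (via fail)
[23] read 'e'  n6⇒n6 (via fail)
[24] read 'd'  n6⇒n5 (via fail)  ** P1@[24:24]
[25] read 'c'  n5⇒n13 (via fail)
[26] read 'b'  n13⇒n1 (via fail)
[27] read 'b'  n1⇒n2
[28] read 'b'  n2⇒n16
[29] read 'e'  n16⇒n17  ** P5@[26:29],P6@[27:29]
[30] read 'e'  n17⇒n6 (via fail)
[31] read 'e'  n6⇒n6 (via fail)
[32] read 'c'  n6⇒n7
[33] read 'e'  n7⇒n14 (via fail)
[34] read 'd'  n14⇒n15  ** P1@[34:34],P4@[32:34]
[35] read 'b'  n15⇒n1 (via fail)
[36] read 'b'  n1⇒n2
[37] read 'e'  n2⇒n18  ** P6@[35:37]
[38] read 'b'  n18⇒n1 (via fail)
[39] read 'b'  n1⇒n2
[40] read 'a'  n2⇒n3
[41] read 'c'  n3⇒n4  ** P0@[38:41],P3@[40:41]
[42] read 'a'  n4⇒n11 (via fail)
[43] read 'b'  n11⇒n1 (via fail)
[44] read 'd'  n1⇒n5 (via fail)  ** P1@[44:44]
[45] read 'b'  n5⇒n1 (via fail)
[46] read 'b'  n1⇒n2
[47] read 'e'  n2⇒n18  ** P6@[45:47]
[48] read 'c'  n18⇒n7 (via fail)
[49] read 'e'  n7⇒n14 (via fail)
[50] read 'd'  n14⇒n15  ** P1@[50:50],P4@[48:50]
[51] read 'e'  n15⇒n6 (via fail)
[52] read 'a'  n6⇒n11 (via fail)
[53] read 'c'  n11⇒n12  ** P3@[52:53]
[54] read 'b'  n12⇒n1 (via fail)
[55] read 'b'  n1⇒n2
[56] read 'b'  n2⇒n16
[57] read 'e'  n16⇒n17  ** P5@[54:57],P6@[55:57]
[58] read 'd'  n17⇒n5 (via fail)  ** P1@[58:58]
[59] read 'a'  n5⇒n11 (via fail)
[60] read 'c'  n11⇒n12  ** P3@[59:60]
[61] read 'b'  n12⇒n1 (via fail)
[62] read 'b'  n1⇒n2
[63] read 'a'  n2⇒n3
[64] read 'c'  n3⇒n4  ** P0@[61:64],P3@[63:64]
[65] read 'b'  n4⇒n1 (via fail)
[66] read 'b'  n1⇒n2

Result: [[2,6],[3,1],[4,1],[7,1],[7,4],[11,1],[14,6],[15,1],[18,6],[21,1],[21,4],[24,1],[29,5],[29,6],[34,1],[34,4],[37,6],[41,0],[41,3],[44,1],[47,6],[50,1],[50,4],[53,3],[57,5],[57,6],[58,1],[60,3],[64,0],[64,3]]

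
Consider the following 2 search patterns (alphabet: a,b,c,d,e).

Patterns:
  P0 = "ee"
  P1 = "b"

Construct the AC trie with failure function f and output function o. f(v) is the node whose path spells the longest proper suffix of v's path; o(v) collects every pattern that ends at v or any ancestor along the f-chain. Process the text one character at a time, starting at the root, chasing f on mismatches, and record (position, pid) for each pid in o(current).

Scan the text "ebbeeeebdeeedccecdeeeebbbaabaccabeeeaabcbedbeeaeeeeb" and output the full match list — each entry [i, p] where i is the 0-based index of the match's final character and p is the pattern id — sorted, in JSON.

Build automaton:
Trie (insert patterns):
  n0 'ε': b→3 e→1
  n1 'e': e→2
  n2 'ee': ·  ←P0
  n3 'b': ·  ←P1

Failure links (BFS by depth):
  n1('e'): parent n0 fail=0; on 'e' 0 → fail=0;  out ∅∪∅=∅
  n3('b'): parent n0 fail=0; on 'b' 0 → fail=0;  out {1}∪∅={1}
  n2('ee'): parent n1 fail=0; on 'e' 0 → fail=1;  out {0}∪∅={0}

Run:
i=0 'e': node 0→1
i=1 'b': node 1→3 ·f  ** P1@[1:1]
i=2 'b': node 3→3 ·f  ** P1@[2:2]
i=3 'e': node 3→1 ·f
i=4 'e': node 1→2  ** P0@[3:4]
i=5 'e': node 2→2 ·f  ** P0@[4:5]
i=6 'e': node 2→2 ·f  ** P0@[5:6]
i=7 'b': node 2→3 ·f  ** P1@[7:7]
i=8 'd': node 3→0 ·f
i=9 'e': node 0→1
i=10 'e': node 1→2  ** P0@[9:10]
i=11 'e': node 2→2 ·f  ** P0@[10:11]
i=12 'd': node 2→0 ·f
i=13 'c': node 0→0
i=14 'c': node 0→0
i=15 'e': node 0→1
i=16 'c': node 1→0 ·f
i=17 'd': node 0→0
i=18 'e': node 0→1
i=19 'e': node 1→2  ** P0@[18:19]
i=20 'e': node 2→2 ·f  ** P0@[19:20]
i=21 'e': node 2→2 ·f  ** P0@[20:21]
i=22 'b': node 2→3 ·f  ** P1@[22:22]
i=23 'b': node 3→3 ·f  ** P1@[23:23]
i=24 'b': node 3→3 ·f  ** P1@[24:24]
i=25 'a': node 3→0 ·f
i=26 'a': node 0→0
i=27 'b': node 0→3  ** P1@[27:27]
i=28 'a': node 3→0 ·f
i=29 'c': node 0→0
i=30 'c': node 0→0
i=31 'a': node 0→0
i=32 'b': node 0→3  ** P1@[32:32]
i=33 'e': node 3→1 ·f
i=34 'e': node 1→2  ** P0@[33:34]
i=35 'e': node 2→2 ·f  ** P0@[34:35]
i=36 'a': node 2→0 ·f
i=37 'a': node 0→0
i=38 'b': node 0→3  ** P1@[38:38]
i=39 'c': node 3→0 ·f
i=40 'b': node 0→3  ** P1@[40:40]
i=41 'e': node 3→1 ·f
i=42 'd': node 1→0 ·f
i=43 'b': node 0→3  ** P1@[43:43]
i=44 'e': node 3→1 ·f
i=45 'e': node 1→2  ** P0@[44:45]
i=46 'a': node 2→0 ·f
i=47 'e': node 0→1
i=48 'e': node 1→2  ** P0@[47:48]
i=49 'e': node 2→2 ·f  ** P0@[48:49]
i=50 'e': node 2→2 ·f  ** P0@[49:50]
i=51 'b': node 2→3 ·f  ** P1@[51:51]

Result: [[1,1],[2,1],[4,0],[5,0],[6,0],[7,1],[10,0],[11,0],[19,0],[20,0],[21,0],[22,1],[23,1],[24,1],[27,1],[32,1],[34,0],[35,0],[38,1],[40,1],[43,1],[45,0],[48,0],[49,0],[50,0],[51,1]]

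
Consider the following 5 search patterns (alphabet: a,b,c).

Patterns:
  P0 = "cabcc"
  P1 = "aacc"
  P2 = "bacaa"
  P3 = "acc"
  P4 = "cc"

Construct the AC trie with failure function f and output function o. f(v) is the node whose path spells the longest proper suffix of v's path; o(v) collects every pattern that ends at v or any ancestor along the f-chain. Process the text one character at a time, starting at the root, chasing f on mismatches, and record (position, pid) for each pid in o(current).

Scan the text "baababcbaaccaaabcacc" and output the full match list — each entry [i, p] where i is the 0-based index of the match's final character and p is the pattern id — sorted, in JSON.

Build automaton:
Trie nodes:
  n0 'ε': a→6 b→10 c→1
  n1 'c': a→2 c→17
  n2 'ca': b→3
  n3 'cab': c→4
  n4 'cabc': c→5
  n5 'cabcc': ·  [P0 ends]
  n6 'a': a→7 c→15
  n7 'aa': c→8
  n8 'aac': c→9
  n9 'aacc': ·  [P1 ends]
  n10 'b': a→11
  n11 'ba': c→12
  n12 'bac': a→13
  n13 'baca': a→14
  n14 'bacaa': ·  [P2 ends]
  n15 'ac': c→16
  n16 'acc': ·  [P3 ends]
  n17 'cc': ·  [P4 ends]

Failure links (BFS by depth):
  n1('c'): parent n0 fail=0; on 'c' 0 → fail=0;  out ∅∪∅=∅
  n6('a'): parent n0 fail=0; on 'a' 0 → fail=0;  out ∅∪∅=∅
  n10('b'): parent n0 fail=0; on 'b' 0 → fail=0;  out ∅∪∅=∅
  n2('ca'): parent n1 fail=0; on 'a' 0 → fail=6;  out ∅∪∅=∅
  n7('aa'): parent n6 fail=0; on 'a' 0 → fail=6;  out ∅∪∅=∅
  n11('ba'): parent n10 fail=0; on 'a' 0 → fail=6;  out ∅∪∅=∅
  n15('ac'): parent n6 fail=0; on 'c' 0 → fail=1;  out ∅∪∅=∅
  n17('cc'): parent n1 fail=0; on 'c' 0 → fail=1;  out {4}∪∅={4}
  n3('cab'): parent n2 fail=6; on 'b' 6→0 → fail=10;  out ∅∪∅=∅
  n8('aac'): parent n7 fail=6; on 'c' 6 → fail=15;  out ∅∪∅=∅
  n12('bac'): parent n11 fail=6; on 'c' 6 → fail=15;  out ∅∪∅=∅
  n16('acc'): parent n15 fail=1; on 'c' 1 → fail=17;  out {3}∪{4}={3,4}
  n4('cabc'): parent n3 fail=10; on 'c' 10→0 → fail=1;  out ∅∪∅=∅
  n9('aacc'): parent n8 fail=15; on 'c' 15 → fail=16;  out {1}∪{3,4}={1,3,4}
  n13('baca'): parent n12 fail=15; on 'a' 15→1 → fail=2;  out ∅∪∅=∅
  n5('cabcc'): parent n4 fail=1; on 'c' 1 → fail=17;  out {0}∪{4}={0,4}
  n14('bacaa'): parent n13 fail=2; on 'a' 2→6 → fail=7;  out {2}∪∅={2}

Run:
[0] read 'b'  n0⇒n10
[1] read 'a'  n10⇒n11
[2] read 'a'  n11⇒n7 ·f
[3] read 'b'  n7⇒n10 ·f
[4] read 'a'  n10⇒n11
[5] read 'b'  n11⇒n10 ·f
[6] read 'c'  n10⇒n1 ·f
[7] read 'b'  n1⇒n10 ·f
[8] read 'a'  n10⇒n11
[9] read 'a'  n11⇒n7 ·f
[10] read 'c'  n7⇒n8
[11] read 'c'  n8⇒n9  emit P1@[8:11],P3@[9:11],P4@[10:11]
[12] read 'a'  n9⇒n2 ·f
[13] read 'a'  n2⇒n7 ·f
[14] read 'a'  n7⇒n7 ·f
[15] read 'b'  n7⇒n10 ·f
[16] read 'c'  n10⇒n1 ·f
[17] read 'a'  n1⇒n2
[18] read 'c'  n2⇒n15 ·f
[19] read 'c'  n15⇒n16  emit P3@[17:19],P4@[18:19]

All matches (sorted): [[11,1],[11,3],[11,4],[19,3],[19,4]]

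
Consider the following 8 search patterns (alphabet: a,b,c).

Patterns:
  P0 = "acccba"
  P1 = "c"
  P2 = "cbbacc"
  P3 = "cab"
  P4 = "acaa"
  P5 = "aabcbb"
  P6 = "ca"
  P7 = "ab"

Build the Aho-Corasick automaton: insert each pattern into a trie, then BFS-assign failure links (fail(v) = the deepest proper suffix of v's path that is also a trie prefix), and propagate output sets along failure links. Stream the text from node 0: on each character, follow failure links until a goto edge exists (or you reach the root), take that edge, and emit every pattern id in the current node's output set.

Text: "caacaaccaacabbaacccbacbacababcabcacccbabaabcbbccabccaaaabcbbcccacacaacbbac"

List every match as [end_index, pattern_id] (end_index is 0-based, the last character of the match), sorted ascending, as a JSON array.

Construct AC machine:
Trie (insert patterns):
  0='ε' goto a→1 c→7
  1='a' goto a→17 b→22 c→2
  2='ac' goto a→15 c→3
  3='acc' goto c→4
  4='accc' goto b→5
  5='acccb' goto a→6
  6='acccba' goto ·  [P0 ends]
  7='c' goto a→13 b→8  [P1 ends]
  8='cb' goto b→9
  9='cbb' goto a→10
  10='cbba' goto c→11
  11='cbbac' goto c→12
  12='cbbacc' goto ·  [P2 ends]
  13='ca' goto b→14  [P6 ends]
  14='cab' goto ·  [P3 ends]
  15='aca' goto a→16
  16='acaa' goto ·  [P4 ends]
  17='aa' goto b→18
  18='aab' goto c→19
  19='aabc' goto b→20
  20='aabcb' goto b→21
  21='aabcbb' goto ·  [P5 ends]
  22='ab' goto ·  [P7 ends]

BFS fail/out derivation:
  n1('a'): parent n0 fail=0; on 'a' 0 → fail=0;  out ∅∪∅=∅
  n7('c'): parent n0 fail=0; on 'c' 0 → fail=0;  out {1}∪∅={1}
  n2('ac'): parent n1 fail=0; on 'c' 0 → fail=7;  out ∅∪{1}={1}
  n8('cb'): parent n7 fail=0; on 'b' 0 → fail=0;  out ∅∪∅=∅
  n13('ca'): parent n7 fail=0; on 'a' 0 → fail=1;  out {6}∪∅={6}
  n17('aa'): parent n1 fail=0; on 'a' 0 → fail=1;  out ∅∪∅=∅
  n22('ab'): parent n1 fail=0; on 'b' 0 → fail=0;  out {7}∪∅={7}
  n3('acc'): parent n2 fail=7; on 'c' 7→0 → fail=7;  out ∅∪{1}={1}
  n9('cbb'): parent n8 fail=0; on 'b' 0 → fail=0;  out ∅∪∅=∅
  n14('cab'): parent n13 fail=1; on 'b' 1 → fail=22;  out {3}∪{7}={3,7}
  n15('aca'): parent n2 fail=7; on 'a' 7 → fail=13;  out ∅∪{6}={6}
  n18('aab'): parent n17 fail=1; on 'b' 1 → fail=22;  out ∅∪{7}={7}
  n4('accc'): parent n3 fail=7; on 'c' 7→0 → fail=7;  out ∅∪{1}={1}
  n10('cbba'): parent n9 fail=0; on 'a' 0 → fail=1;  out ∅∪∅=∅
  n16('acaa'): parent n15 fail=13; on 'a' 13→1 → fail=17;  out {4}∪∅={4}
  n19('aabc'): parent n18 fail=22; on 'c' 22→0 → fail=7;  out ∅∪{1}={1}
  n5('acccb'): parent n4 fail=7; on 'b' 7 → fail=8;  out ∅∪∅=∅
  n11('cbbac'): parent n10 fail=1; on 'c' 1 → fail=2;  out ∅∪{1}={1}
  n20('aabcb'): parent n19 fail=7; on 'b' 7 → fail=8;  out ∅∪∅=∅
  n6('acccba'): parent n5 fail=8; on 'a' 8→0 → fail=1;  out {0}∪∅={0}
  n12('cbbacc'): parent n11 fail=2; on 'c' 2 → fail=3;  out {2}∪{1}={1,2}
  n21('aabcbb'): parent n20 fail=8; on 'b' 8 → fail=9;  out {5}∪∅={5}

Scan:
i=0 'c': node 0→7  ** P1@[0:0]
i=1 'a': node 7→13  ** P6@[0:1]
i=2 'a': node 13→17 (fail-walked)
i=3 'c': node 17→2 (fail-walked)  ** P1@[3:3]
i=4 'a': node 2→15  ** P6@[3:4]
i=5 'a': node 15→16  ** P4@[2:5]
i=6 'c': node 16→2 (fail-walked)  ** P1@[6:6]
i=7 'c': node 2→3  ** P1@[7:7]
i=8 'a': node 3→13 (fail-walked)  ** P6@[7:8]
i=9 'a': node 13→17 (fail-walked)
i=10 'c': node 17→2 (fail-walked)  ** P1@[10:10]
i=11 'a': node 2→15  ** P6@[10:11]
i=12 'b': node 15→14 (fail-walked)  ** P3@[10:12],P7@[11:12]
i=13 'b': node 14→0 (fail-walked)
i=14 'a': node 0→1
i=15 'a': node 1→17
i=16 'c': node 17→2 (fail-walked)  ** P1@[16:16]
i=17 'c': node 2→3  ** P1@[17:17]
i=18 'c': node 3→4  ** P1@[18:18]
i=19 'b': node 4→5
i=20 'a': node 5→6  ** P0@[15:20]
i=21 'c': node 6→2 (fail-walked)  ** P1@[21:21]
i=22 'b': node 2→8 (fail-walked)
i=23 'a': node 8→1 (fail-walked)
i=24 'c': node 1→2  ** P1@[24:24]
i=25 'a': node 2→15  ** P6@[24:25]
i=26 'b': node 15→14 (fail-walked)  ** P3@[24:26],P7@[25:26]
i=27 'a': node 14→1 (fail-walked)
i=28 'b': node 1→22  ** P7@[27:28]
i=29 'c': node 22→7 (fail-walked)  ** P1@[29:29]
i=30 'a': node 7→13  ** P6@[29:30]
i=31 'b': node 13→14  ** P3@[29:31],P7@[30:31]
i=32 'c': node 14→7 (fail-walked)  ** P1@[32:32]
i=33 'a': node 7→13  ** P6@[32:33]
i=34 'c': node 13→2 (fail-walked)  ** P1@[34:34]
i=35 'c': node 2→3  ** P1@[35:35]
i=36 'c': node 3→4  ** P1@[36:36]
i=37 'b': node 4→5
i=38 'a': node 5→6  ** P0@[33:38]
i=39 'b': node 6→22 (fail-walked)  ** P7@[38:39]
i=40 'a': node 22→1 (fail-walked)
i=41 'a': node 1→17
i=42 'b': node 17→18  ** P7@[41:42]
i=43 'c': node 18→19  ** P1@[43:43]
i=44 'b': node 19→20
i=45 'b': node 20→21  ** P5@[40:45]
i=46 'c': node 21→7 (fail-walked)  ** P1@[46:46]
i=47 'c': node 7→7 (fail-walked)  ** P1@[47:47]
i=48 'a': node 7→13  ** P6@[47:48]
i=49 'b': node 13→14  ** P3@[47:49],P7@[48:49]
i=50 'c': node 14→7 (fail-walked)  ** P1@[50:50]
i=51 'c': node 7→7 (fail-walked)  ** P1@[51:51]
i=52 'a': node 7→13  ** P6@[51:52]
i=53 'a': node 13→17 (fail-walked)
i=54 'a': node 17→17 (fail-walked)
i=55 'a': node 17→17 (fail-walked)
i=56 'b': node 17→18  ** P7@[55:56]
i=57 'c': node 18→19  ** P1@[57:57]
i=58 'b': node 19→20
i=59 'b': node 20→21  ** P5@[54:59]
i=60 'c': node 21→7 (fail-walked)  ** P1@[60:60]
i=61 'c': node 7→7 (fail-walked)  ** P1@[61:61]
i=62 'c': node 7→7 (fail-walked)  ** P1@[62:62]
i=63 'a': node 7→13  ** P6@[62:63]
i=64 'c': node 13→2 (fail-walked)  ** P1@[64:64]
i=65 'a': node 2→15  ** P6@[64:65]
i=66 'c': node 15→2 (fail-walked)  ** P1@[66:66]
i=67 'a': node 2→15  ** P6@[66:67]
i=68 'a': node 15→16  ** P4@[65:68]
i=69 'c': node 16→2 (fail-walked)  ** P1@[69:69]
i=70 'b': node 2→8 (fail-walked)
i=71 'b': node 8→9
i=72 'a': node 9→10
i=73 'c': node 10→11  ** P1@[73:73]

All matches (sorted): [[0,1],[1,6],[3,1],[4,6],[5,4],[6,1],[7,1],[8,6],[10,1],[11,6],[12,3],[12,7],[16,1],[17,1],[18,1],[20,0],[21,1],[24,1],[25,6],[26,3],[26,7],[28,7],[29,1],[30,6],[31,3],[31,7],[32,1],[33,6],[34,1],[35,1],[36,1],[38,0],[39,7],[42,7],[43,1],[45,5],[46,1],[47,1],[48,6],[49,3],[49,7],[50,1],[51,1],[52,6],[56,7],[57,1],[59,5],[60,1],[61,1],[62,1],[63,6],[64,1],[65,6],[66,1],[67,6],[68,4],[69,1],[73,1]]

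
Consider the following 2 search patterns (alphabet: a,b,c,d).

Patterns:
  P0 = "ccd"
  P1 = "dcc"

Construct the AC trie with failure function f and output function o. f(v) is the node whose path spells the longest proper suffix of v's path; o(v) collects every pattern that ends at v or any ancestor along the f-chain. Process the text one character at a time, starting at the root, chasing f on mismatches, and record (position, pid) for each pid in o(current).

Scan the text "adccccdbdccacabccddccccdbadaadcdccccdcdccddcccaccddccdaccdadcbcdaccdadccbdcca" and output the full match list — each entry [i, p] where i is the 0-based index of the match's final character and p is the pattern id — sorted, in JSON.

Build automaton:
Trie (insert patterns):
  0='ε' goto c→1 d→4
  1='c' goto c→2
  2='cc' goto d→3
  3='ccd' goto ·  ←P0
  4='d' goto c→5
  5='dc' goto c→6
  6='dcc' goto ·  ←P1

Failure links (BFS by depth):
  fail(1) 'c': from fail(0)=0 chase 'c': 0 ⇒ 0;  out=∅∪out(0)=∅
  fail(4) 'd': from fail(0)=0 chase 'd': 0 ⇒ 0;  out=∅∪out(0)=∅
  fail(2) 'cc': from fail(1)=0 chase 'c': 0 ⇒ 1;  out=∅∪out(1)=∅
  fail(5) 'dc': from fail(4)=0 chase 'c': 0 ⇒ 1;  out=∅∪out(1)=∅
  fail(3) 'ccd': from fail(2)=1 chase 'd': 1→0 ⇒ 4;  out={0}∪out(4)={0}
  fail(6) 'dcc': from fail(5)=1 chase 'c': 1 ⇒ 2;  out={1}∪out(2)={1}

Text stream:
pos 0 'a': at 0
pos 1 'd': at 4
pos 2 'c': at 5
pos 3 'c': at 6  emit P1@[1:3]
pos 4 'c': at 2 ·f
pos 5 'c': at 2 ·f
pos 6 'd': at 3  emit P0@[4:6]
pos 7 'b': at 0 ·f
pos 8 'd': at 4
pos 9 'c': at 5
pos 10 'c': at 6  emit P1@[8:10]
pos 11 'a': at 0 ·f
pos 12 'c': at 1
pos 13 'a': at 0 ·f
pos 14 'b': at 0
pos 15 'c': at 1
pos 16 'c': at 2
pos 17 'd': at 3  emit P0@[15:17]
pos 18 'd': at 4 ·f
pos 19 'c': at 5
pos 20 'c': at 6  emit P1@[18:20]
pos 21 'c': at 2 ·f
pos 22 'c': at 2 ·f
pos 23 'd': at 3  emit P0@[21:23]
pos 24 'b': at 0 ·f
pos 25 'a': at 0
pos 26 'd': at 4
pos 27 'a': at 0 ·f
pos 28 'a': at 0
pos 29 'd': at 4
pos 30 'c': at 5
pos 31 'd': at 4 ·f
pos 32 'c': at 5
pos 33 'c': at 6  emit P1@[31:33]
pos 34 'c': at 2 ·f
pos 35 'c': at 2 ·f
pos 36 'd': at 3  emit P0@[34:36]
pos 37 'c': at 5 ·f
pos 38 'd': at 4 ·f
pos 39 'c': at 5
pos 40 'c': at 6  emit P1@[38:40]
pos 41 'd': at 3 ·f  emit P0@[39:41]
pos 42 'd': at 4 ·f
pos 43 'c': at 5
pos 44 'c': at 6  emit P1@[42:44]
pos 45 'c': at 2 ·f
pos 46 'a': at 0 ·f
pos 47 'c': at 1
pos 48 'c': at 2
pos 49 'd': at 3  emit P0@[47:49]
pos 50 'd': at 4 ·f
pos 51 'c': at 5
pos 52 'c': at 6  emit P1@[50:52]
pos 53 'd': at 3 ·f  emit P0@[51:53]
pos 54 'a': at 0 ·f
pos 55 'c': at 1
pos 56 'c': at 2
pos 57 'd': at 3  emit P0@[55:57]
pos 58 'a': at 0 ·f
pos 59 'd': at 4
pos 60 'c': at 5
pos 61 'b': at 0 ·f
pos 62 'c': at 1
pos 63 'd': at 4 ·f
pos 64 'a': at 0 ·f
pos 65 'c': at 1
pos 66 'c': at 2
pos 67 'd': at 3  emit P0@[65:67]
pos 68 'a': at 0 ·f
pos 69 'd': at 4
pos 70 'c': at 5
pos 71 'c': at 6  emit P1@[69:71]
pos 72 'b': at 0 ·f
pos 73 'd': at 4
pos 74 'c': at 5
pos 75 'c': at 6  emit P1@[73:75]
pos 76 'a': at 0 ·f

Result: [[3,1],[6,0],[10,1],[17,0],[20,1],[23,0],[33,1],[36,0],[40,1],[41,0],[44,1],[49,0],[52,1],[53,0],[57,0],[67,0],[71,1],[75,1]]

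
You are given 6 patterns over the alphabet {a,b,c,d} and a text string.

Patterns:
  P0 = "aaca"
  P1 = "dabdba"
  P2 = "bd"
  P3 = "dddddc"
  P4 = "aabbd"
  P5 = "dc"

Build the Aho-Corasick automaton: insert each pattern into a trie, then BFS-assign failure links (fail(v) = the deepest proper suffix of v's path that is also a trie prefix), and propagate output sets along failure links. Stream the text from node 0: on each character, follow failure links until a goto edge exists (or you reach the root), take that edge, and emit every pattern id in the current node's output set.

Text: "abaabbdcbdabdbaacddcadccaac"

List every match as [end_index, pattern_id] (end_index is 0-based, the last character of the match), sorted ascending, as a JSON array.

Build automaton:
Trie nodes:
  0='ε' goto a→1 b→11 d→5
  1='a' goto a→2
  2='aa' goto b→18 c→3
  3='aac' goto a→4
  4='aaca' goto ·  [P0 ends]
  5='d' goto a→6 c→21 d→13
  6='da' goto b→7
  7='dab' goto d→8
  8='dabd' goto b→9
  9='dabdb' goto a→10
  10='dabdba' goto ·  [P1 ends]
  11='b' goto d→12
  12='bd' goto ·  [P2 ends]
  13='dd' goto d→14
  14='ddd' goto d→15
  15='dddd' goto d→16
  16='ddddd' goto c→17
  17='dddddc' goto ·  [P3 ends]
  18='aab' goto b→19
  19='aabb' goto d→20
  20='aabbd' goto ·  [P4 ends]
  21='dc' goto ·  [P5 ends]

BFS fail/out derivation:
  n1('a'): parent n0 fail=0; on 'a' 0 → fail=0;  out ∅∪∅=∅
  n5('d'): parent n0 fail=0; on 'd' 0 → fail=0;  out ∅∪∅=∅
  n11('b'): parent n0 fail=0; on 'b' 0 → fail=0;  out ∅∪∅=∅
  n2('aa'): parent n1 fail=0; on 'a' 0 → fail=1;  out ∅∪∅=∅
  n6('da'): parent n5 fail=0; on 'a' 0 → fail=1;  out ∅∪∅=∅
  n12('bd'): parent n11 fail=0; on 'd' 0 → fail=5;  out {2}∪∅={2}
  n13('dd'): parent n5 fail=0; on 'd' 0 → fail=5;  out ∅∪∅=∅
  n21('dc'): parent n5 fail=0; on 'c' 0 → fail=0;  out {5}∪∅={5}
  n3('aac'): parent n2 fail=1; on 'c' 1→0 → fail=0;  out ∅∪∅=∅
  n7('dab'): parent n6 fail=1; on 'b' 1→0 → fail=11;  out ∅∪∅=∅
  n14('ddd'): parent n13 fail=5; on 'd' 5 → fail=13;  out ∅∪∅=∅
  n18('aab'): parent n2 fail=1; on 'b' 1→0 → fail=11;  out ∅∪∅=∅
  n4('aaca'): parent n3 fail=0; on 'a' 0 → fail=1;  out {0}∪∅={0}
  n8('dabd'): parent n7 fail=11; on 'd' 11 → fail=12;  out ∅∪{2}={2}
  n15('dddd'): parent n14 fail=13; on 'd' 13 → fail=14;  out ∅∪∅=∅
  n19('aabb'): parent n18 fail=11; on 'b' 11→0 → fail=11;  out ∅∪∅=∅
  n9('dabdb'): parent n8 fail=12; on 'b' 12→5→0 → fail=11;  out ∅∪∅=∅
  n16('ddddd'): parent n15 fail=14; on 'd' 14 → fail=15;  out ∅∪∅=∅
  n20('aabbd'): parent n19 fail=11; on 'd' 11 → fail=12;  out {4}∪{2}={2,4}
  n10('dabdba'): parent n9 fail=11; on 'a' 11→0 → fail=1;  out {1}∪∅={1}
  n17('dddddc'): parent n16 fail=15; on 'c' 15→14→13→5 → fail=21;  out {3}∪{5}={3,5}

Run:
[0] read 'a'  n0⇒n1
[1] read 'b'  n1⇒n11 (via fail)
[2] read 'a'  n11⇒n1 (via fail)
[3] read 'a'  n1⇒n2
[4] read 'b'  n2⇒n18
[5] read 'b'  n18⇒n19
[6] read 'd'  n19⇒n20  emit P2@[5:6],P4@[2:6]
[7] read 'c'  n20⇒n21 (via fail)  emit P5@[6:7]
[8] read 'b'  n21⇒n11 (via fail)
[9] read 'd'  n11⇒n12  emit P2@[8:9]
[10] read 'a'  n12⇒n6 (via fail)
[11] read 'b'  n6⇒n7
[12] read 'd'  n7⇒n8  emit P2@[11:12]
[13] read 'b'  n8⇒n9
[14] read 'a'  n9⇒n10  emit P1@[9:14]
[15] read 'a'  n10⇒n2 (via fail)
[16] read 'c'  n2⇒n3
[17] read 'd'  n3⇒n5 (via fail)
[18] read 'd'  n5⇒n13
[19] read 'c'  n13⇒n21 (via fail)  emit P5@[18:19]
[20] read 'a'  n21⇒n1 (via fail)
[21] read 'd'  n1⇒n5 (via fail)
[22] read 'c'  n5⇒n21  emit P5@[21:22]
[23] read 'c'  n21⇒n0 (via fail)
[24] read 'a'  n0⇒n1
[25] read 'a'  n1⇒n2
[26] read 'c'  n2⇒n3

Result: [[6,2],[6,4],[7,5],[9,2],[12,2],[14,1],[19,5],[22,5]]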